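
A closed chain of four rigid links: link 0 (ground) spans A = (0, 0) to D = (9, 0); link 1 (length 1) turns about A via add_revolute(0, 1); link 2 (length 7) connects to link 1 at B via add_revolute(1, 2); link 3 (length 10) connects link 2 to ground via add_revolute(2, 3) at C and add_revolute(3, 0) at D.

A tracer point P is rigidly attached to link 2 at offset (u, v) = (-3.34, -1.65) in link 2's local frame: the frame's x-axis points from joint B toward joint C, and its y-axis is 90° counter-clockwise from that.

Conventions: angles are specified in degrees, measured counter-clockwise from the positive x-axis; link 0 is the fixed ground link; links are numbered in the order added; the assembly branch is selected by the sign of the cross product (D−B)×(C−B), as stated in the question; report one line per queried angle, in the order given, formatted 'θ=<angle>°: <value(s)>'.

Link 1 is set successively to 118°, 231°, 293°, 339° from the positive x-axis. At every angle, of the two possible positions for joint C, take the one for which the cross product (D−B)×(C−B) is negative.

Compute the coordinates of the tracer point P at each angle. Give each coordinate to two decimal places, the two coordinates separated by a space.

A=(0,0), D=(9.00,0)
θ=118°: B = A + 1.00·(cos118°, sin118°) = (-0.4695, 0.8829)
θ=118°: |BD| = 9.5105
θ=118°: circle(B,7.00) ∩ circle(D,10.00): a=2.0740, h=6.6857
θ=118°:   candidates: C₊=(2.2163,7.3472) cross=63.585; C₋=(0.9749,-5.9664) cross=-63.585
θ=118°:   branch - wants cross < 0 → take C=(0.9749,-5.9664) (cross=-63.585)
θ=118°: ex = (C−B)/|BC| = (0.2063,-0.9785); ey = (0.9785,0.2063)
θ=118°: P = B + -3.34·ex + -1.65·ey = (-2.7731,3.8106)
θ=231°: B = A + 1.00·(cos231°, sin231°) = (-0.6293, -0.7771)
θ=231°: |BD| = 9.6606
θ=231°: circle(B,7.00) ∩ circle(D,10.00): a=2.1907, h=6.6484
θ=231°:   candidates: C₊=(1.0195,6.0259) cross=64.227; C₋=(2.0891,-7.2277) cross=-64.227
θ=231°:   branch - wants cross < 0 → take C=(2.0891,-7.2277) (cross=-64.227)
θ=231°: ex = (C−B)/|BC| = (0.3884,-0.9215); ey = (0.9215,0.3884)
θ=231°: P = B + -3.34·ex + -1.65·ey = (-3.4469,1.6599)
θ=293°: B = A + 1.00·(cos293°, sin293°) = (0.3907, -0.9205)
θ=293°: |BD| = 8.6583
θ=293°: circle(B,7.00) ∩ circle(D,10.00): a=1.3840, h=6.8618
θ=293°:   candidates: C₊=(1.0374,6.0496) cross=59.412; C₋=(2.4964,-7.5963) cross=-59.412
θ=293°:   branch - wants cross < 0 → take C=(2.4964,-7.5963) (cross=-59.412)
θ=293°: ex = (C−B)/|BC| = (0.3008,-0.9537); ey = (0.9537,0.3008)
θ=293°: P = B + -3.34·ex + -1.65·ey = (-2.1876,1.7685)
θ=339°: B = A + 1.00·(cos339°, sin339°) = (0.9336, -0.3584)
θ=339°: |BD| = 8.0744
θ=339°: circle(B,7.00) ∩ circle(D,10.00): a=0.8790, h=6.9446
θ=339°:   candidates: C₊=(1.5035,6.6184) cross=56.073; C₋=(2.1200,-7.2571) cross=-56.073
θ=339°:   branch - wants cross < 0 → take C=(2.1200,-7.2571) (cross=-56.073)
θ=339°: ex = (C−B)/|BC| = (0.1695,-0.9855); ey = (0.9855,0.1695)
θ=339°: P = B + -3.34·ex + -1.65·ey = (-1.2586,2.6537)

θ=118°: -2.77 3.81
θ=231°: -3.45 1.66
θ=293°: -2.19 1.77
θ=339°: -1.26 2.65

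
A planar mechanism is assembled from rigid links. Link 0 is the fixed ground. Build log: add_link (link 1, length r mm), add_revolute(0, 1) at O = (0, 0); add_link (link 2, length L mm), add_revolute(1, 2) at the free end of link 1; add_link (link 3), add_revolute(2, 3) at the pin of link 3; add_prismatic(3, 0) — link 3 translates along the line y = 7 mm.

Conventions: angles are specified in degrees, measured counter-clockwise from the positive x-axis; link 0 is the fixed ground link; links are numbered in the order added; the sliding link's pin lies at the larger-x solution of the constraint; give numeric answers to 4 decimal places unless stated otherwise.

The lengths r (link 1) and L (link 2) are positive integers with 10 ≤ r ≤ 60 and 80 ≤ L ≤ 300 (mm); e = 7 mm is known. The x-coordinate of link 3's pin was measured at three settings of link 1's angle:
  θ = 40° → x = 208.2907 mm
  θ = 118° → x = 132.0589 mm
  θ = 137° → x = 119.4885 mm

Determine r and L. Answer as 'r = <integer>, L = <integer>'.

constraint per measurement: (x − r cos θ)² + (r sin θ − e)² = L²
subtracting the θ₁ and θ₂ equations cancels the r² and L² terms:
r = (x₁² − x₂²) / (2[(x₁cos θ₁ + e sin θ₁) − (x₂cos θ₂ + e sin θ₂)]) = 59.0000 → r = 59
L² = (x₁ − r cos θ₁)² + (r sin θ₁ − e)² = 27556.0010 → L = 166.0000 → L = 166
check at θ₃=137°: x = 119.4885 (printed 119.4885) ✓

r = 59, L = 166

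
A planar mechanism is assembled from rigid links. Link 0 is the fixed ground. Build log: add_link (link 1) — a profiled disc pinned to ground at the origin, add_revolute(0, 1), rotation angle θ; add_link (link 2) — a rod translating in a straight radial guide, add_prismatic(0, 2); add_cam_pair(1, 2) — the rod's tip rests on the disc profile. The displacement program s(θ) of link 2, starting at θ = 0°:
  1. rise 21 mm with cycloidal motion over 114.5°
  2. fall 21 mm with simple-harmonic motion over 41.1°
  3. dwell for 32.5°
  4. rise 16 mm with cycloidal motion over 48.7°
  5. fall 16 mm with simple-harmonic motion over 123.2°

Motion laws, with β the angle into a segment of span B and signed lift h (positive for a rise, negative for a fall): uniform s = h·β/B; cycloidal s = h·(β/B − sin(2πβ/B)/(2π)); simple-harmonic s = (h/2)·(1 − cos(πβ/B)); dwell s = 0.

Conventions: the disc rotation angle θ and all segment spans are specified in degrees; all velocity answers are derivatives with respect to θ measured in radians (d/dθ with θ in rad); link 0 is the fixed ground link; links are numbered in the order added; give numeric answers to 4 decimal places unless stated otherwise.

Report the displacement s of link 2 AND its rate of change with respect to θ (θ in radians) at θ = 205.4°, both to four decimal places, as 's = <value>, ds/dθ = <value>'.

seg 1 [0°–114.5°] cycloidal, h=21: full span → s += 21 → s = 21.0000
seg 2 [114.5°–155.6°] simple-harmonic, h=-21: full span → s += -21 → s = 0.0000
seg 3 [155.6°–188.1°] dwell: s stays 0.0000
seg 4 [188.1°–236.8°] cycloidal, h=16: θ=205.4° here. β=17.3, B=48.7. 16·(0.3552 − sin(2π·0.3552)/(2π)) = 3.6740 → s = 3.6740
velocity in seg [188.1°–236.8°] (cycloidal), θ in radians: β = 17.3° = 0.3019 rad, B = 48.7° = 0.8500 rad; ds/dθ = (h/B)(1 − cos(2πβ/B)) = (16/0.8500)(1 − cos(2π·0.3552)) = 30.383540 mm/rad

s = 3.6740, ds/dθ = 30.3835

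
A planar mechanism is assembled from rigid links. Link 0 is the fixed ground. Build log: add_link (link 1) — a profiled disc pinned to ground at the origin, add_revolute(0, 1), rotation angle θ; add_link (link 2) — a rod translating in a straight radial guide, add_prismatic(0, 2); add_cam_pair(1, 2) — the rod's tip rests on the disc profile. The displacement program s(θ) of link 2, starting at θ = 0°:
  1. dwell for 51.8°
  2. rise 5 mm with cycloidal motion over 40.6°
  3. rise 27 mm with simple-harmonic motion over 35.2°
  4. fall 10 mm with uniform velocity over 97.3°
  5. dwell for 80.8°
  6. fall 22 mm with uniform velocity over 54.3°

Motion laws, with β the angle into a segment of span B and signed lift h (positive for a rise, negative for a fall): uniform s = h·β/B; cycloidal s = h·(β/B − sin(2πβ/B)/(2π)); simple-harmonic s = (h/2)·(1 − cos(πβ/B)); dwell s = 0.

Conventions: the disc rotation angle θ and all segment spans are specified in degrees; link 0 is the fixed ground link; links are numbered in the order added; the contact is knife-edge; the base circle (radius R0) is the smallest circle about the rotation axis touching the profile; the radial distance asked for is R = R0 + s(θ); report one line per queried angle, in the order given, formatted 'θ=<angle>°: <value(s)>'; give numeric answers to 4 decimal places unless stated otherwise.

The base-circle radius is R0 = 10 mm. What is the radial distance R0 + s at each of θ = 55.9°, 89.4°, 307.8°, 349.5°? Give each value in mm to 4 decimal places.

seg 1 [0°–51.8°] dwell: s stays 0.0000
seg 2 [51.8°–92.4°] cycloidal, h=5: θ=55.9° here. β=4.1, B=40.6. 5·(0.1010 − sin(2π·0.1010)/(2π)) = 0.0332 → s = 0.0332
seg 2 [51.8°–92.4°] cycloidal, h=5: θ=89.4° here. β=37.6, B=40.6. 5·(0.9261 − sin(2π·0.9261)/(2π)) = 4.9869 → s = 4.9869
seg 2 [51.8°–92.4°] cycloidal, h=5: full span → s += 5 → s = 5.0000
seg 3 [92.4°–127.6°] simple-harmonic, h=27: full span → s += 27 → s = 32.0000
seg 4 [127.6°–224.9°] uniform, h=-10: full span → s += -10 → s = 22.0000
seg 5 [224.9°–305.7°] dwell: s stays 22.0000
seg 6 [305.7°–360°] uniform, h=-22: θ=307.8° here. β=2.1, B=54.3. -22·2.1/54.3 = -0.8508 → s = 21.1492
seg 6 [305.7°–360°] uniform, h=-22: θ=349.5° here. β=43.8, B=54.3. -22·43.8/54.3 = -17.7459 → s = 4.2541
θ=55.9°: R = R0 + s = 10 + 0.0332 = 10.0332
θ=89.4°: R = R0 + s = 10 + 4.9869 = 14.9869
θ=307.8°: R = R0 + s = 10 + 21.1492 = 31.1492
θ=349.5°: R = R0 + s = 10 + 4.2541 = 14.2541

θ=55.9°: 10.0332
θ=89.4°: 14.9869
θ=307.8°: 31.1492
θ=349.5°: 14.2541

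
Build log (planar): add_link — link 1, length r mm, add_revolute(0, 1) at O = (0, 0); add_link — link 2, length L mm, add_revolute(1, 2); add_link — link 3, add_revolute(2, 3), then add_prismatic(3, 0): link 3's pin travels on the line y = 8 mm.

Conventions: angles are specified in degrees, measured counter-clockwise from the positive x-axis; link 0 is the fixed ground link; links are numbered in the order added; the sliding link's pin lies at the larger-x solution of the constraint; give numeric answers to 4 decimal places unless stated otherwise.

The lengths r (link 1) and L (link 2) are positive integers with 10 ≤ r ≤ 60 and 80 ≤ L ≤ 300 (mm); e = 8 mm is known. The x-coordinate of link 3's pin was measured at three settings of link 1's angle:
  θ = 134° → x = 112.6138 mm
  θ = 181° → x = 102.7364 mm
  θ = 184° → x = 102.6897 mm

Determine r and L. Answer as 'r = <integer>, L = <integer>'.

constraint per measurement: (x − r cos θ)² + (r sin θ − e)² = L²
subtracting the θ₁ and θ₂ equations cancels the r² and L² terms:
r = (x₁² − x₂²) / (2[(x₁cos θ₁ + e sin θ₁) − (x₂cos θ₂ + e sin θ₂)]) = 35.0002 → r = 35
L² = (x₁ − r cos θ₁)² + (r sin θ₁ − e)² = 19044.0060 → L = 138.0000 → L = 138
check at θ₃=184°: x = 102.6897 (printed 102.6897) ✓

r = 35, L = 138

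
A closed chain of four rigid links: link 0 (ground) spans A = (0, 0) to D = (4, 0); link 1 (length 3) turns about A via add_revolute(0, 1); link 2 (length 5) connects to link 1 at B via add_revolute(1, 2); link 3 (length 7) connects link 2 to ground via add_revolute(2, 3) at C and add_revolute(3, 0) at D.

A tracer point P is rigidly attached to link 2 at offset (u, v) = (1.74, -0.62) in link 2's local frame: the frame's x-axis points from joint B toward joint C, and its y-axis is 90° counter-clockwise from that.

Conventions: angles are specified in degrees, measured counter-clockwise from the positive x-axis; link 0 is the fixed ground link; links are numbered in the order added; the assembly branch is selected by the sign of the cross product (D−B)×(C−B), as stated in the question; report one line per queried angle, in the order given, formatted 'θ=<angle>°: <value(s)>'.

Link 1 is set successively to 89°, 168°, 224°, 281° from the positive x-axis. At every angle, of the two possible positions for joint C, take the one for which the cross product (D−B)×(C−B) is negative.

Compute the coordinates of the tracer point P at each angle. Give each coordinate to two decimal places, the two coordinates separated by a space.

A=(0,0), D=(4.00,0)
θ=89°: B = A + 3.00·(cos89°, sin89°) = (0.0524, 2.9995)
θ=89°: |BD| = 4.9579
θ=89°: circle(B,5.00) ∩ circle(D,7.00): a=0.0586, h=4.9997
θ=89°:   candidates: C₊=(3.1238,6.9449) cross=24.788; C₋=(-2.9258,-1.0168) cross=-24.788
θ=89°:   branch - wants cross < 0 → take C=(-2.9258,-1.0168) (cross=-24.788)
θ=89°: ex = (C−B)/|BC| = (-0.5956,-0.8033); ey = (0.8033,-0.5956)
θ=89°: P = B + 1.74·ex + -0.62·ey = (-1.4821,1.9712)
θ=168°: B = A + 3.00·(cos168°, sin168°) = (-2.9344, 0.6237)
θ=168°: |BD| = 6.9624
θ=168°: circle(B,5.00) ∩ circle(D,7.00): a=1.7577, h=4.6809
θ=168°:   candidates: C₊=(-0.7645,5.1283) cross=32.590; C₋=(-1.6032,-4.1958) cross=-32.590
θ=168°:   branch - wants cross < 0 → take C=(-1.6032,-4.1958) (cross=-32.590)
θ=168°: ex = (C−B)/|BC| = (0.2663,-0.9639); ey = (0.9639,0.2663)
θ=168°: P = B + 1.74·ex + -0.62·ey = (-3.0688,-1.2185)
θ=224°: B = A + 3.00·(cos224°, sin224°) = (-2.1580, -2.0840)
θ=224°: |BD| = 6.5011
θ=224°: circle(B,5.00) ∩ circle(D,7.00): a=1.4047, h=4.7986
θ=224°:   candidates: C₊=(-2.3657,2.9117) cross=31.196; C₋=(0.7108,-6.1791) cross=-31.196
θ=224°:   branch - wants cross < 0 → take C=(0.7108,-6.1791) (cross=-31.196)
θ=224°: ex = (C−B)/|BC| = (0.5738,-0.8190); ey = (0.8190,0.5738)
θ=224°: P = B + 1.74·ex + -0.62·ey = (-1.6675,-3.8648)
θ=281°: B = A + 3.00·(cos281°, sin281°) = (0.5724, -2.9449)
θ=281°: |BD| = 4.5189
θ=281°: circle(B,5.00) ∩ circle(D,7.00): a=-0.3960, h=4.9843
θ=281°:   candidates: C₊=(-2.9761,0.5776) cross=22.524; C₋=(3.5202,-6.9835) cross=-22.524
θ=281°:   branch - wants cross < 0 → take C=(3.5202,-6.9835) (cross=-22.524)
θ=281°: ex = (C−B)/|BC| = (0.5896,-0.8077); ey = (0.8077,0.5896)
θ=281°: P = B + 1.74·ex + -0.62·ey = (1.0975,-4.7159)

θ=89°: -1.48 1.97
θ=168°: -3.07 -1.22
θ=224°: -1.67 -3.86
θ=281°: 1.10 -4.72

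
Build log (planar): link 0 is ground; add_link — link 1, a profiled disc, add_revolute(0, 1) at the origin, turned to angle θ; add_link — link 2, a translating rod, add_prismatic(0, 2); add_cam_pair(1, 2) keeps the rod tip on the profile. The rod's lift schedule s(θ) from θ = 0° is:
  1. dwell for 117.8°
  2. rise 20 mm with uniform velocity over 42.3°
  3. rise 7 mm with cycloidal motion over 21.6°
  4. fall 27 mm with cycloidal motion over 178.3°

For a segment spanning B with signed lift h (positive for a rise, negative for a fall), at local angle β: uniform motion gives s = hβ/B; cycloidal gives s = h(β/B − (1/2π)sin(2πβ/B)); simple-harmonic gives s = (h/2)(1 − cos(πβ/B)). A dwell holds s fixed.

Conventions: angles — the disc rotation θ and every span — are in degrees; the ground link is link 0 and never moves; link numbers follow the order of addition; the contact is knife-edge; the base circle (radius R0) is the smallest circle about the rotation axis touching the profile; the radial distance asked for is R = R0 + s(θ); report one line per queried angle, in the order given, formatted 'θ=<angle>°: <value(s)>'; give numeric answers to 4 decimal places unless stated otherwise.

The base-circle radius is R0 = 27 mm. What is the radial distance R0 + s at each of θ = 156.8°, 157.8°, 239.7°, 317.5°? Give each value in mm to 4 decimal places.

seg 1 [0°–117.8°] dwell: s stays 0.0000
seg 2 [117.8°–160.1°] uniform, h=20: θ=156.8° here. β=39, B=42.3. 20·39/42.3 = 18.4397 → s = 18.4397
seg 2 [117.8°–160.1°] uniform, h=20: θ=157.8° here. β=40, B=42.3. 20·40/42.3 = 18.9125 → s = 18.9125
seg 2 [117.8°–160.1°] uniform, h=20: full span → s += 20 → s = 20.0000
seg 3 [160.1°–181.7°] cycloidal, h=7: full span → s += 7 → s = 27.0000
seg 4 [181.7°–360°] cycloidal, h=-27: θ=239.7° here. β=58, B=178.3. -27·(0.3253 − sin(2π·0.3253)/(2π)) = -4.9577 → s = 22.0423
seg 4 [181.7°–360°] cycloidal, h=-27: θ=317.5° here. β=135.8, B=178.3. -27·(0.7616 − sin(2π·0.7616)/(2π)) = -24.8499 → s = 2.1501
θ=156.8°: R = R0 + s = 27 + 18.4397 = 45.4397
θ=157.8°: R = R0 + s = 27 + 18.9125 = 45.9125
θ=239.7°: R = R0 + s = 27 + 22.0423 = 49.0423
θ=317.5°: R = R0 + s = 27 + 2.1501 = 29.1501

θ=156.8°: 45.4397
θ=157.8°: 45.9125
θ=239.7°: 49.0423
θ=317.5°: 29.1501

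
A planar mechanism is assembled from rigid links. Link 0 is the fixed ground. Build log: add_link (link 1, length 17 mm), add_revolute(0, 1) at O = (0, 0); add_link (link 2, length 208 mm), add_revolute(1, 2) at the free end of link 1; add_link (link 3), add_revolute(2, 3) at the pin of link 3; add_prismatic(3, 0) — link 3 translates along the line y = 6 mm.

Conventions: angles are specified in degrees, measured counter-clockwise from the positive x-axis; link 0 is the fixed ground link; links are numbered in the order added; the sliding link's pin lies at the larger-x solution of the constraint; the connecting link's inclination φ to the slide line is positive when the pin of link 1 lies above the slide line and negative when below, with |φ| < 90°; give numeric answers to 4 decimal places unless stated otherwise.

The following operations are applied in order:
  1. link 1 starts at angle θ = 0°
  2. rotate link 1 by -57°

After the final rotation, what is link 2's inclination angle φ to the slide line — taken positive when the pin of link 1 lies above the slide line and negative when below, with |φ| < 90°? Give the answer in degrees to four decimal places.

geometry: r = 17 mm, L = 208 mm, e = 6 mm; θ starts at 0°
rotate link 1 by -57°: θ ← 0° -57° = -57°
h = r sin θ − e = -14.257400 − 6 = -20.257400
sin φ = h / L = -20.257400 / 208 = -0.09739134
φ = arcsin(-0.09739134) = -5.588972°

-5.5890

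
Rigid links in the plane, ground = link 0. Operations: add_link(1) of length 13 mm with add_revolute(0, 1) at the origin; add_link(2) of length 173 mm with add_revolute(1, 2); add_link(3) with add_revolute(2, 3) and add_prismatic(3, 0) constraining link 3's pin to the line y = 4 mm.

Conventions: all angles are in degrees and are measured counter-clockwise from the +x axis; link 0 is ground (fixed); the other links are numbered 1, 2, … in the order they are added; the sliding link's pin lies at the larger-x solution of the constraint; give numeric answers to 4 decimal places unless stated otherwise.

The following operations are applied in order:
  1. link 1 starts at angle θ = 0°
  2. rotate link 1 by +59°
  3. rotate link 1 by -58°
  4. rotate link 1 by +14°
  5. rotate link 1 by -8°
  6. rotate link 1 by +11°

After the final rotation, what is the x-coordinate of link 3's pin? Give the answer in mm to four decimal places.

geometry: r = 13 mm, L = 173 mm, e = 4 mm; θ starts at 0°
rotate link 1 by +59°: θ ← 0° +59° = 59°
rotate link 1 by -58°: θ ← 59° -58° = 1°
rotate link 1 by +14°: θ ← 1° +14° = 15°
rotate link 1 by -8°: θ ← 15° -8° = 7°
rotate link 1 by +11°: θ ← 7° +11° = 18°
crank pin P = (r cos θ, r sin θ) = (12.363735, 4.017221)
h = r sin θ − e = 4.017221 − 4 = 0.017221
x = r cos θ + √(L² − h²) = 12.363735 + 172.999999 = 185.363734

185.3637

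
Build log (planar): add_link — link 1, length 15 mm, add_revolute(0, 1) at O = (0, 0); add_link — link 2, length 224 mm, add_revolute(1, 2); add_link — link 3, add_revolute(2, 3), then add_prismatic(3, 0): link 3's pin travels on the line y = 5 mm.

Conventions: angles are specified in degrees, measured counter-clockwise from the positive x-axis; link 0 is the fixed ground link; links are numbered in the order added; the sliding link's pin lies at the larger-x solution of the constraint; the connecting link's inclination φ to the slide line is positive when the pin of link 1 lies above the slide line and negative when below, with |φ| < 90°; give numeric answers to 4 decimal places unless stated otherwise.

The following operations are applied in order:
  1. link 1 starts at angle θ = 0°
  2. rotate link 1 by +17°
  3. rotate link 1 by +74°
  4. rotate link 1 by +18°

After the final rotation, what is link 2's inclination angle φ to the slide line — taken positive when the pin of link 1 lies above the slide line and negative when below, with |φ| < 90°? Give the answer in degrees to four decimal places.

geometry: r = 15 mm, L = 224 mm, e = 5 mm; θ starts at 0°
rotate link 1 by +17°: θ ← 0° +17° = 17°
rotate link 1 by +74°: θ ← 17° +74° = 91°
rotate link 1 by +18°: θ ← 91° +18° = 109°
h = r sin θ − e = 14.182779 − 5 = 9.182779
sin φ = h / L = 9.182779 / 224 = 0.04099455
φ = arcsin(0.04099455) = 2.349473°

2.3495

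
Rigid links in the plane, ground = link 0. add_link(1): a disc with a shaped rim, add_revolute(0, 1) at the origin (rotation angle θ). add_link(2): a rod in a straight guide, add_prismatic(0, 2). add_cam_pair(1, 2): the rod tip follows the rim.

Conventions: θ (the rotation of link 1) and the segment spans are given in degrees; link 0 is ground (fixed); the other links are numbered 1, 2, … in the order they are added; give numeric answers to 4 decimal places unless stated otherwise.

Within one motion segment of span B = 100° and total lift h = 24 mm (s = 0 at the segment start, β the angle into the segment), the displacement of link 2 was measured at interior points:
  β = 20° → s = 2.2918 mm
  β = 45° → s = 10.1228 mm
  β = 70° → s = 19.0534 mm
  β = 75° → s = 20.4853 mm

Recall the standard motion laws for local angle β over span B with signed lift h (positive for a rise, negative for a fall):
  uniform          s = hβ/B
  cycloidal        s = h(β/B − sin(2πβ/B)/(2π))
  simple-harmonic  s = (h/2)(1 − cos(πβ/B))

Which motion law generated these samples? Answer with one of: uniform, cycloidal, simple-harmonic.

candidates at β/B = r: uniform s = h·r (linear in β); cycloidal s = h·(r − sin(2πr)/(2π)); simple-harmonic s = (h/2)(1 − cos(πr))
β=20°: printed 2.2918 | uniform 4.8000, cycloidal 1.1672, simple-harmonic 2.2918
β=45°: printed 10.1228 | uniform 10.8000, cycloidal 9.6196, simple-harmonic 10.1228
β=70°: printed 19.0534 | uniform 16.8000, cycloidal 20.4328, simple-harmonic 19.0534
β=75°: printed 20.4853 | uniform 18.0000, cycloidal 21.8197, simple-harmonic 20.4853
only one law matches every sample → simple-harmonic

simple-harmonic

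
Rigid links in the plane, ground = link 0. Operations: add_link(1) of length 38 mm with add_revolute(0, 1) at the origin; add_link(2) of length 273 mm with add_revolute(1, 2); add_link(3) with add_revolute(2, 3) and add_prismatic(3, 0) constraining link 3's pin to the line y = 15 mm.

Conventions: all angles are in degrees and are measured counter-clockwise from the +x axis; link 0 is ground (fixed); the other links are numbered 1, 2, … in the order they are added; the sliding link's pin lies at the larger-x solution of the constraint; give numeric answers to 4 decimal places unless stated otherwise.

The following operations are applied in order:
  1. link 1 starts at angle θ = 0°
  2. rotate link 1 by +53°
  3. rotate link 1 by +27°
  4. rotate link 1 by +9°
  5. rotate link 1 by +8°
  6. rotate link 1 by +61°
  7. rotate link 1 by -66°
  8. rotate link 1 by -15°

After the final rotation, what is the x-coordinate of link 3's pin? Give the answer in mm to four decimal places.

geometry: r = 38 mm, L = 273 mm, e = 15 mm; θ starts at 0°
rotate link 1 by +53°: θ ← 0° +53° = 53°
rotate link 1 by +27°: θ ← 53° +27° = 80°
rotate link 1 by +9°: θ ← 80° +9° = 89°
rotate link 1 by +8°: θ ← 89° +8° = 97°
rotate link 1 by +61°: θ ← 97° +61° = 158°
rotate link 1 by -66°: θ ← 158° -66° = 92°
rotate link 1 by -15°: θ ← 92° -15° = 77°
crank pin P = (r cos θ, r sin θ) = (8.548140, 37.026062)
h = r sin θ − e = 37.026062 − 15 = 22.026062
x = r cos θ + √(L² − h²) = 8.548140 + 272.110001 = 280.658141

280.6581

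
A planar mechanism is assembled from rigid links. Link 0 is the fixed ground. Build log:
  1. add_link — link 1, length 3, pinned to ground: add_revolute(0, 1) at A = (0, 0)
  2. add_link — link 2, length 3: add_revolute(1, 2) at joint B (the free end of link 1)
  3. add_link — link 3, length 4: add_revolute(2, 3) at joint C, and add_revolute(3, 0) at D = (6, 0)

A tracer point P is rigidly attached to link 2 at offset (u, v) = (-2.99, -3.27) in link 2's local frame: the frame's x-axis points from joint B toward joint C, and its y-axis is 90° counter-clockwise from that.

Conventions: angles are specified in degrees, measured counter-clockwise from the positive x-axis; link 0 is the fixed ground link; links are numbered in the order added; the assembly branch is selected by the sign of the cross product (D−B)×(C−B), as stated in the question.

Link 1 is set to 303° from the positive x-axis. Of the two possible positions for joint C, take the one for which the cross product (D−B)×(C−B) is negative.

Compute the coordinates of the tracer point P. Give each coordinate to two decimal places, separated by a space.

A=(0,0), D=(6.00,0)
B = A + 3.00·(cos303°, sin303°) = (1.6339, -2.5160)
|BD| = 5.0391
circle(B,3.00) ∩ circle(D,4.00): a=1.8250, h=2.3810
  candidates: C₊=(2.0263,0.4582) cross=11.998; C₋=(4.4040,-3.6678) cross=-11.998
  branch - wants cross < 0 → take C=(4.4040,-3.6678) (cross=-11.998)
ex = (C−B)/|BC| = (0.9234,-0.3839); ey = (0.3839,0.9234)
P = B + -2.99·ex + -3.27·ey = (-2.3824,-4.3875)

-2.38 -4.39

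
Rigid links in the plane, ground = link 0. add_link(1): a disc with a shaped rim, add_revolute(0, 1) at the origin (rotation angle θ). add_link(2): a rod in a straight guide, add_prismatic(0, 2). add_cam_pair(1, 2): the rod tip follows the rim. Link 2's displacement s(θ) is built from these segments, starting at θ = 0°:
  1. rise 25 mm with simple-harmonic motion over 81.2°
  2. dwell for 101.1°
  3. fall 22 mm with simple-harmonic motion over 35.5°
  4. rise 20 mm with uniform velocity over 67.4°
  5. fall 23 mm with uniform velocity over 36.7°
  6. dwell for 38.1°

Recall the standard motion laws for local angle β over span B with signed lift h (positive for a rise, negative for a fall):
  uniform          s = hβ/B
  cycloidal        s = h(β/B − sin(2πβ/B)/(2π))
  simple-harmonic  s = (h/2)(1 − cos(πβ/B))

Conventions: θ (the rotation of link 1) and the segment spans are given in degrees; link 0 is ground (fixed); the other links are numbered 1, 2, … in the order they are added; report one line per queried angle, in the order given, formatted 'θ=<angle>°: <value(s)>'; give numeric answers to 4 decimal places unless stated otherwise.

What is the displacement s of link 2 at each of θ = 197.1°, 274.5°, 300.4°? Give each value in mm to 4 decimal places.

segment 1 (0° to 81.2°, simple-harmonic, h = 25) is passed completely: s = 0.0000 + (25) = 25.0000
segment 2 (81.2° to 182.3°, dwell): s unchanged at 25.0000
θ = 197.1° falls in segment 3 (182.3° to 217.8°, simple-harmonic, h = -22): β = 197.1 − 182.3 = 14.8°, B = 35.5°; Δs = -22/2·(1 − cos(π·0.4169)) = -8.1608; s = 25.0000 − 8.1608 = 16.8392
segment 3 (182.3° to 217.8°, simple-harmonic, h = -22) is passed completely: s = 25.0000 + (-22) = 3.0000
θ = 274.5° falls in segment 4 (217.8° to 285.2°, uniform, h = 20): β = 274.5 − 217.8 = 56.7°, B = 67.4°; Δs = 20·56.7/67.4 = 16.8249; s = 3.0000 + 16.8249 = 19.8249
segment 4 (217.8° to 285.2°, uniform, h = 20) is passed completely: s = 3.0000 + (20) = 23.0000
θ = 300.4° falls in segment 5 (285.2° to 321.9°, uniform, h = -23): β = 300.4 − 285.2 = 15.2°, B = 36.7°; Δs = -23·15.2/36.7 = -9.5259; s = 23.0000 − 9.5259 = 13.4741

θ=197.1°: 16.8392
θ=274.5°: 19.8249
θ=300.4°: 13.4741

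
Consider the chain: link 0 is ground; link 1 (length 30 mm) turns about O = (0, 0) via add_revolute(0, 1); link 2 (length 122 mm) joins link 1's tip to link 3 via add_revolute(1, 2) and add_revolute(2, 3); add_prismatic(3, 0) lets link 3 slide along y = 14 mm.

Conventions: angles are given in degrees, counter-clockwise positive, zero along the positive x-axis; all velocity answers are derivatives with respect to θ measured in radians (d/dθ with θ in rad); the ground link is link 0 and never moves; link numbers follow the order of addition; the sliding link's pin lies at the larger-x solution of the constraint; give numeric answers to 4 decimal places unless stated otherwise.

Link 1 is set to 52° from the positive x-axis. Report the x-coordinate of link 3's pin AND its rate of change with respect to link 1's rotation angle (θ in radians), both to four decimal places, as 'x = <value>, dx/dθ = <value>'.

geometry: r = 30 mm, L = 122 mm, e = 14 mm
crank pin P = (r cos θ, r sin θ) = (18.469844, 23.640323)
h = r sin θ − e = 23.640323 − 14 = 9.640323
x = r cos θ + √(L² − h²) = 18.469844 + 121.618519 = 140.088363
dx/dθ = −r sin θ − h·r cos θ/√(L² − h²) (θ in radians; h = 9.640323) = -25.104370

x = 140.0884, dx/dθ = -25.1044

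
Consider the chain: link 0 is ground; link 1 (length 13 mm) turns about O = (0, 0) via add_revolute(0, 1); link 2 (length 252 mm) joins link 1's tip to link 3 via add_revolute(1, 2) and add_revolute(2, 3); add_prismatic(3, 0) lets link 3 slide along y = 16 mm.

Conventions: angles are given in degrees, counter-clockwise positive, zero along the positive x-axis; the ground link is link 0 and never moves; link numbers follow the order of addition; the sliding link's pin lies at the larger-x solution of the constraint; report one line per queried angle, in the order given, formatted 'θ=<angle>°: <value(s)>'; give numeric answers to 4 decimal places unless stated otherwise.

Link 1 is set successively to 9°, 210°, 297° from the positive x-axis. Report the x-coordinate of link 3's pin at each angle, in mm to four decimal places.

geometry: r = 13 mm, L = 252 mm, e = 16 mm
θ=9°: crank pin P = (r cos θ, r sin θ) = (12.839948, 2.033648)
θ=9°: h = r sin θ − e = 2.033648 − 16 = -13.966352
θ=9°: x = r cos θ + √(L² − h²) = 12.839948 + 251.612681 = 264.452629
θ=210°: crank pin P = (r cos θ, r sin θ) = (-11.258330, -6.500000)
θ=210°: h = r sin θ − e = -6.500000 − 16 = -22.500000
θ=210°: x = r cos θ + √(L² − h²) = -11.258330 + 250.993526 = 239.735196
θ=297°: crank pin P = (r cos θ, r sin θ) = (5.901876, -11.583085)
θ=297°: h = r sin θ − e = -11.583085 − 16 = -27.583085
θ=297°: x = r cos θ + √(L² − h²) = 5.901876 + 250.485875 = 256.387751

θ=9°: 264.4526
θ=210°: 239.7352
θ=297°: 256.3878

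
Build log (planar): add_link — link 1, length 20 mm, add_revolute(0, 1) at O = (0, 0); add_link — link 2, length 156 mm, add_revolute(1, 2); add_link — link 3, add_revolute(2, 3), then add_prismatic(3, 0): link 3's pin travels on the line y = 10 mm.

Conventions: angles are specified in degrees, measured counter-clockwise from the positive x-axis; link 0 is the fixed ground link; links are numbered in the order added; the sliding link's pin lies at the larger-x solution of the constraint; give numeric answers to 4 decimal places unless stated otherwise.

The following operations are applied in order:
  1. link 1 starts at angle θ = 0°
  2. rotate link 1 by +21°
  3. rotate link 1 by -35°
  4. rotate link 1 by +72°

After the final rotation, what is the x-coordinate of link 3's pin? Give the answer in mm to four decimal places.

geometry: r = 20 mm, L = 156 mm, e = 10 mm; θ starts at 0°
rotate link 1 by +21°: θ ← 0° +21° = 21°
rotate link 1 by -35°: θ ← 21° -35° = -14°
rotate link 1 by +72°: θ ← -14° +72° = 58°
crank pin P = (r cos θ, r sin θ) = (10.598385, 16.960962)
h = r sin θ − e = 16.960962 − 10 = 6.960962
x = r cos θ + √(L² − h²) = 10.598385 + 155.844618 = 166.443003

166.4430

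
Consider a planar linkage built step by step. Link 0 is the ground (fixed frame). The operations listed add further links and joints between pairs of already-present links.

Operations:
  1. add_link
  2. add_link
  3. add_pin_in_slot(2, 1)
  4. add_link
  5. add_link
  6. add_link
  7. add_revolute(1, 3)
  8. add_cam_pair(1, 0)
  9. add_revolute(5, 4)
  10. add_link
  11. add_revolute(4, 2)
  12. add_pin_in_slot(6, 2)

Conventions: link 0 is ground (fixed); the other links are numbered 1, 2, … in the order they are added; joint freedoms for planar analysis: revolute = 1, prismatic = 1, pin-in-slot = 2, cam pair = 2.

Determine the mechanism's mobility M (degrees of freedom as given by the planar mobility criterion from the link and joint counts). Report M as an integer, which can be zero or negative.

link 0 = ground. State L|J1|J2 = 1|0|0
+link1  2|0|0
+link2  3|0|0
PS(2,1) f=2→J2  3|0|1
+link3  4|0|1
+link4  5|0|1
+link5  6|0|1
R(1,3) f=1→J1  6|1|1
C(1,0) f=2→J2  6|1|2
R(5,4) f=1→J1  6|2|2
+link6  7|2|2
R(4,2) f=1→J1  7|3|2
PS(6,2) f=2→J2  7|3|3
M = 3(7−1)−2·3−3 = 18−6−3 = 9

M = 9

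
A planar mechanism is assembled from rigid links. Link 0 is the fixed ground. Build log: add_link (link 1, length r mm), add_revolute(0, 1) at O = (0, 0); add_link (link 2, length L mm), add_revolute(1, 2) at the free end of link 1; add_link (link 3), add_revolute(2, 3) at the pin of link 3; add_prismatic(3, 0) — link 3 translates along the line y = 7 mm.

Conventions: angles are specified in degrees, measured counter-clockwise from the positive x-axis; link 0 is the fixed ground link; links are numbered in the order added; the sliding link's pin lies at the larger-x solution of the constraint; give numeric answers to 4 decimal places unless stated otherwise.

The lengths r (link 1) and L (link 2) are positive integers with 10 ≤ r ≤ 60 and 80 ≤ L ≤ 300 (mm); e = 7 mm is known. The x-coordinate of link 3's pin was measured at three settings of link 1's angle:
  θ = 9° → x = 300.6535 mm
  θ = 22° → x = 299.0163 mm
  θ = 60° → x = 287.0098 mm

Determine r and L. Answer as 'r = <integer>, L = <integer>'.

constraint per measurement: (x − r cos θ)² + (r sin θ − e)² = L²
subtracting the θ₁ and θ₂ equations cancels the r² and L² terms:
r = (x₁² − x₂²) / (2[(x₁cos θ₁ + e sin θ₁) − (x₂cos θ₂ + e sin θ₂)]) = 26.9992 → r = 27
L² = (x₁ − r cos θ₁)² + (r sin θ₁ − e)² = 75075.9892 → L = 274.0000 → L = 274
check at θ₃=60°: x = 287.0098 (printed 287.0098) ✓

r = 27, L = 274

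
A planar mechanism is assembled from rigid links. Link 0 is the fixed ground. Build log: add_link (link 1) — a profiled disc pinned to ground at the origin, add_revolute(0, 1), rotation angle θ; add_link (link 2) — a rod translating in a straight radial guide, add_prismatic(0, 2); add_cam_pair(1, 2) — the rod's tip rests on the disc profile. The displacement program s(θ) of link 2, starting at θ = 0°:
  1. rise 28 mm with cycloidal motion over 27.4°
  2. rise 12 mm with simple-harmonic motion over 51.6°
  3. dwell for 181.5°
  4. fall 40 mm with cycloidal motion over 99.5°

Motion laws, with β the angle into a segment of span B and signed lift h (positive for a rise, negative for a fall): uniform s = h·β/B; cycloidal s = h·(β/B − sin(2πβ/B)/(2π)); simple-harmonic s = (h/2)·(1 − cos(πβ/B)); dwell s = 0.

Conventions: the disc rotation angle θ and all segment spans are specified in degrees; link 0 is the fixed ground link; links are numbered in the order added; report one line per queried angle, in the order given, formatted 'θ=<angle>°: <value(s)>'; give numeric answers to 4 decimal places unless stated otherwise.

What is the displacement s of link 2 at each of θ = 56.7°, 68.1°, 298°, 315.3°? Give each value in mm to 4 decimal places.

seg 1 [0°–27.4°] cycloidal, h=28: full span → s += 28 → s = 28.0000
seg 2 [27.4°–79°] simple-harmonic, h=12: θ=56.7° here. β=29.3, B=51.6. 12/2·(1 − cos(π·0.5678)) = 7.2689 → s = 35.2689
seg 2 [27.4°–79°] simple-harmonic, h=12: θ=68.1° here. β=40.7, B=51.6. 12/2·(1 − cos(π·0.7888)) = 10.7266 → s = 38.7266
seg 2 [27.4°–79°] simple-harmonic, h=12: full span → s += 12 → s = 40.0000
seg 3 [79°–260.5°] dwell: s stays 40.0000
seg 4 [260.5°–360°] cycloidal, h=-40: θ=298° here. β=37.5, B=99.5. -40·(0.3769 − sin(2π·0.3769)/(2π)) = -10.6274 → s = 29.3726
seg 4 [260.5°–360°] cycloidal, h=-40: θ=315.3° here. β=54.8, B=99.5. -40·(0.5508 − sin(2π·0.5508)/(2π)) = -24.0261 → s = 15.9739

θ=56.7°: 35.2689
θ=68.1°: 38.7266
θ=298°: 29.3726
θ=315.3°: 15.9739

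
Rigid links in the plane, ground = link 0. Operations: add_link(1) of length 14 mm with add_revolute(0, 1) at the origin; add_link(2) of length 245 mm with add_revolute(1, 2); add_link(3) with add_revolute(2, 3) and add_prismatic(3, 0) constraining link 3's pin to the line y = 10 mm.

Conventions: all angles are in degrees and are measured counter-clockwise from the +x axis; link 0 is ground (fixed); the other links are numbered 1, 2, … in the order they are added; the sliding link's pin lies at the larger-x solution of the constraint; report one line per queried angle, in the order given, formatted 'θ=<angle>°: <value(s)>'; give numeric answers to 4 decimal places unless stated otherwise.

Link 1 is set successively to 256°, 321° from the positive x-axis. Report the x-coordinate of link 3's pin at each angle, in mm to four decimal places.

geometry: r = 14 mm, L = 245 mm, e = 10 mm
θ=256°: crank pin P = (r cos θ, r sin θ) = (-3.386907, -13.584140)
θ=256°: h = r sin θ − e = -13.584140 − 10 = -23.584140
θ=256°: x = r cos θ + √(L² − h²) = -3.386907 + 243.862232 = 240.475326
θ=321°: crank pin P = (r cos θ, r sin θ) = (10.880043, -8.810485)
θ=321°: h = r sin θ − e = -8.810485 − 10 = -18.810485
θ=321°: x = r cos θ + √(L² − h²) = 10.880043 + 244.276822 = 255.156865

θ=256°: 240.4753
θ=321°: 255.1569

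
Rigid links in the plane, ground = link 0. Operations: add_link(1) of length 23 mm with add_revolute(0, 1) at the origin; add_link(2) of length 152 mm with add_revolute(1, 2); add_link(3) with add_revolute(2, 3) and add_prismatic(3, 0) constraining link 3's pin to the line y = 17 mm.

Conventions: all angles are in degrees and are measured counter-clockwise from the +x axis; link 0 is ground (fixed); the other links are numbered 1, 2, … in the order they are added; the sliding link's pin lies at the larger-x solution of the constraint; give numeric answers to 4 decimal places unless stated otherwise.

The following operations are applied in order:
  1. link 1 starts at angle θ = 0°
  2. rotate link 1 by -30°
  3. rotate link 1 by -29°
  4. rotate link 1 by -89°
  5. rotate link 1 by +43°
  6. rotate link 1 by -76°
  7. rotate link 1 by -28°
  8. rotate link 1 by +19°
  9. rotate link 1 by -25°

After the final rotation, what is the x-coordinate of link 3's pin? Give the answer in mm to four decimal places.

geometry: r = 23 mm, L = 152 mm, e = 17 mm; θ starts at 0°
rotate link 1 by -30°: θ ← 0° -30° = -30°
rotate link 1 by -29°: θ ← -30° -29° = -59°
rotate link 1 by -89°: θ ← -59° -89° = -148°
rotate link 1 by +43°: θ ← -148° +43° = -105°
rotate link 1 by -76°: θ ← -105° -76° = -181°
rotate link 1 by -28°: θ ← -181° -28° = -209°
rotate link 1 by +19°: θ ← -209° +19° = -190°
rotate link 1 by -25°: θ ← -190° -25° = -215°
crank pin P = (r cos θ, r sin θ) = (-18.840497, 13.192258)
h = r sin θ − e = 13.192258 − 17 = -3.807742
x = r cos θ + √(L² − h²) = -18.840497 + 151.952299 = 133.111802

133.1118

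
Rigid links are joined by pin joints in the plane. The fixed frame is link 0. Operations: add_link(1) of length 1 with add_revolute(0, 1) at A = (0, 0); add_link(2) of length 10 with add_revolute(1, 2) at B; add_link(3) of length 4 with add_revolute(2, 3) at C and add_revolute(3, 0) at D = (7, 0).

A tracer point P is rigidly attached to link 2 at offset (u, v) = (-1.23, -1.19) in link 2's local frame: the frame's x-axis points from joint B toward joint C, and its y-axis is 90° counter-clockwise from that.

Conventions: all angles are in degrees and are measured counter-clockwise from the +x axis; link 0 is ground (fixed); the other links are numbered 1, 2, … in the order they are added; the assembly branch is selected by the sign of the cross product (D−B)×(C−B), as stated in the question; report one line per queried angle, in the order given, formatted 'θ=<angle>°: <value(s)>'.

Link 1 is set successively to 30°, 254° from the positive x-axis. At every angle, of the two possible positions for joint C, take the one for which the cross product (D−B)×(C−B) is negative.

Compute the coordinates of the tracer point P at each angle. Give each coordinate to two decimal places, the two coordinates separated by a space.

A=(0,0), D=(7.00,0)
θ=30°: B = A + 1.00·(cos30°, sin30°) = (0.8660, 0.5000)
θ=30°: |BD| = 6.1543
θ=30°: circle(B,10.00) ∩ circle(D,4.00): a=9.9016, h=1.3992
θ=30°:   candidates: C₊=(10.8486,1.0901) cross=8.611; C₋=(10.6213,-1.6990) cross=-8.611
θ=30°:   branch - wants cross < 0 → take C=(10.6213,-1.6990) (cross=-8.611)
θ=30°: ex = (C−B)/|BC| = (0.9755,-0.2199); ey = (0.2199,0.9755)
θ=30°: P = B + -1.23·ex + -1.19·ey = (-0.5955,-0.3904)
θ=254°: B = A + 1.00·(cos254°, sin254°) = (-0.2756, -0.9613)
θ=254°: |BD| = 7.3389
θ=254°: circle(B,10.00) ∩ circle(D,4.00): a=9.3924, h=3.4326
θ=254°:   candidates: C₊=(8.5862,3.6720) cross=25.192; C₋=(9.4854,-3.1341) cross=-25.192
θ=254°:   branch - wants cross < 0 → take C=(9.4854,-3.1341) (cross=-25.192)
θ=254°: ex = (C−B)/|BC| = (0.9761,-0.2173); ey = (0.2173,0.9761)
θ=254°: P = B + -1.23·ex + -1.19·ey = (-1.7348,-1.8556)

θ=30°: -0.60 -0.39
θ=254°: -1.73 -1.86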